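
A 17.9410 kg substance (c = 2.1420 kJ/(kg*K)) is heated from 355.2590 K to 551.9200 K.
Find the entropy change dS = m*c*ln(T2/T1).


T2/T1 = 1.5536
ln(T2/T1) = 0.4406
dS = 17.9410 * 2.1420 * 0.4406 = 16.9304 kJ/K

16.9304 kJ/K


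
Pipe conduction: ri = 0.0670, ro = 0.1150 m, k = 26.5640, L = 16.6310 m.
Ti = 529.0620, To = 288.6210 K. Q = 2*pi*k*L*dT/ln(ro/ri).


dT = 240.4410 K
ln(ro/ri) = 0.5402
Q = 2*pi*26.5640*16.6310*240.4410 / 0.5402 = 1235417.8929 W

1235417.8929 W


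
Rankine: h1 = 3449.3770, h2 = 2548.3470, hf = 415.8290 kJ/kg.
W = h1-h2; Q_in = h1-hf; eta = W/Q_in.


W = 901.0300 kJ/kg
Q_in = 3033.5480 kJ/kg
eta = 0.2970 = 29.7022%

eta = 29.7022%


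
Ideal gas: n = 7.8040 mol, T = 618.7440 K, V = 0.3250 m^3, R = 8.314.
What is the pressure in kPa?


P = nRT/V = 7.8040 * 8.314 * 618.7440 / 0.3250
= 40145.6304 / 0.3250 = 123525.0165 Pa = 123.5250 kPa

123.5250 kPa


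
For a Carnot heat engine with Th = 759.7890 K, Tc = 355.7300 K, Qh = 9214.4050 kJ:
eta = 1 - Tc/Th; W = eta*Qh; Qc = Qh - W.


eta = 1 - 355.7300/759.7890 = 0.5318
W = 0.5318 * 9214.4050 = 4900.2595 kJ
Qc = 9214.4050 - 4900.2595 = 4314.1455 kJ

eta = 53.1804%, W = 4900.2595 kJ, Qc = 4314.1455 kJ


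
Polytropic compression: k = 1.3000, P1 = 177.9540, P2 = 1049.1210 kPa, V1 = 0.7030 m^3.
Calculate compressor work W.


(k-1)/k = 0.2308
(P2/P1)^exp = 1.5060
W = 4.3333 * 177.9540 * 0.7030 * (1.5060 - 1) = 274.2815 kJ

274.2815 kJ


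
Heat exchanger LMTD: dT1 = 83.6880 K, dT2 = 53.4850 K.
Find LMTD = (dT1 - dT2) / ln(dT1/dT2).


dT1/dT2 = 1.5647
ln(dT1/dT2) = 0.4477
LMTD = 30.2030 / 0.4477 = 67.4634 K

67.4634 K


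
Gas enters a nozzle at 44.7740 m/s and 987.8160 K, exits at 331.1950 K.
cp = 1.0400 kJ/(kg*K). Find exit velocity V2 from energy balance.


dT = 656.6210 K
2*cp*1000*dT = 1365771.6800
V1^2 = 2004.7111
V2 = sqrt(1367776.3911) = 1169.5197 m/s

1169.5197 m/s


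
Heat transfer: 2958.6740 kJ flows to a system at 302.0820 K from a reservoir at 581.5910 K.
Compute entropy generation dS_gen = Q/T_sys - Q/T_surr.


dS_sys = 2958.6740/302.0820 = 9.7943 kJ/K
dS_surr = -2958.6740/581.5910 = -5.0872 kJ/K
dS_gen = 9.7943 - 5.0872 = 4.7071 kJ/K (irreversible)

dS_gen = 4.7071 kJ/K, irreversible


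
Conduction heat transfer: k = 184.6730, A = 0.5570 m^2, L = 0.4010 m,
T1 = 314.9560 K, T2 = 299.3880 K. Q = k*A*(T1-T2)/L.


dT = 15.5680 K
Q = 184.6730 * 0.5570 * 15.5680 / 0.4010 = 3993.4390 W

3993.4390 W


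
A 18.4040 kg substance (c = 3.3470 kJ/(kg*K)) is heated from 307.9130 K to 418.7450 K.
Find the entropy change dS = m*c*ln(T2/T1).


T2/T1 = 1.3599
ln(T2/T1) = 0.3074
dS = 18.4040 * 3.3470 * 0.3074 = 18.9380 kJ/K

18.9380 kJ/K


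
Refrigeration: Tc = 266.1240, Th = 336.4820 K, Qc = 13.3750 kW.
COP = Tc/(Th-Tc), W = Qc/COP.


COP = 266.1240 / 70.3580 = 3.7824
W = 13.3750 / 3.7824 = 3.5361 kW

COP = 3.7824, W = 3.5361 kW


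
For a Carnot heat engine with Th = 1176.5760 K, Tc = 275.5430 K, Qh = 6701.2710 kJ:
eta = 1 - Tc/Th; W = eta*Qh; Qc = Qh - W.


eta = 1 - 275.5430/1176.5760 = 0.7658
W = 0.7658 * 6701.2710 = 5131.8965 kJ
Qc = 6701.2710 - 5131.8965 = 1569.3745 kJ

eta = 76.5809%, W = 5131.8965 kJ, Qc = 1569.3745 kJ


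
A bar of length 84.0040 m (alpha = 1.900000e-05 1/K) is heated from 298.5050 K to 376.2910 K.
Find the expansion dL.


dT = 77.7860 K
dL = 1.900000e-05 * 84.0040 * 77.7860 = 0.124152 m
L_final = 84.128152 m

dL = 0.124152 m


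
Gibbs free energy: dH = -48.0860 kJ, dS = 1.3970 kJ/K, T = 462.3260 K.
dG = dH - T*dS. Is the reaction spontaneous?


T*dS = 462.3260 * 1.3970 = 645.8694 kJ
dG = -48.0860 - 645.8694 = -693.9554 kJ (spontaneous)

dG = -693.9554 kJ, spontaneous


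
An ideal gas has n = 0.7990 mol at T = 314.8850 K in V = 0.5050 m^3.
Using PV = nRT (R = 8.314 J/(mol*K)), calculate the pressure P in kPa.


P = nRT/V = 0.7990 * 8.314 * 314.8850 / 0.5050
= 2091.7452 / 0.5050 = 4142.0696 Pa = 4.1421 kPa

4.1421 kPa


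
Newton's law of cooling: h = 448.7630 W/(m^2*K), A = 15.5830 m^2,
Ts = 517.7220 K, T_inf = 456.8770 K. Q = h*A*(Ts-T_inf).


dT = 60.8450 K
Q = 448.7630 * 15.5830 * 60.8450 = 425493.5771 W

425493.5771 W


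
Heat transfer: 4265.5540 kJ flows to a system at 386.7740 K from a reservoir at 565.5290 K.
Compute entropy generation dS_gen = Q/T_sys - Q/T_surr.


dS_sys = 4265.5540/386.7740 = 11.0285 kJ/K
dS_surr = -4265.5540/565.5290 = -7.5426 kJ/K
dS_gen = 11.0285 - 7.5426 = 3.4860 kJ/K (irreversible)

dS_gen = 3.4860 kJ/K, irreversible


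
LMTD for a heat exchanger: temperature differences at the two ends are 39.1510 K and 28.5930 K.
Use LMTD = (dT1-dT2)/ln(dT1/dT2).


dT1/dT2 = 1.3693
ln(dT1/dT2) = 0.3143
LMTD = 10.5580 / 0.3143 = 33.5960 K

33.5960 K


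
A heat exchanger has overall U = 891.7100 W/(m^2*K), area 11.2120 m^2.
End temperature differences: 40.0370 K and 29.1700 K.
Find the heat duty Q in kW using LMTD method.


LMTD = 34.3172 K
Q = 891.7100 * 11.2120 * 34.3172 = 343098.4361 W = 343.0984 kW

343.0984 kW


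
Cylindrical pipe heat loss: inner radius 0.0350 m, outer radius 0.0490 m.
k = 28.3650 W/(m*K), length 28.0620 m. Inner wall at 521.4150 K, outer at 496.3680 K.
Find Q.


dT = 25.0470 K
ln(ro/ri) = 0.3365
Q = 2*pi*28.3650*28.0620*25.0470 / 0.3365 = 372295.4746 W

372295.4746 W


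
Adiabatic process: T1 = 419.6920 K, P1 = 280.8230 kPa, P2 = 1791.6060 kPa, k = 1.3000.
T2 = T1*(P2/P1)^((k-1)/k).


(k-1)/k = 0.2308
(P2/P1)^exp = 1.5336
T2 = 419.6920 * 1.5336 = 643.6593 K

643.6593 K


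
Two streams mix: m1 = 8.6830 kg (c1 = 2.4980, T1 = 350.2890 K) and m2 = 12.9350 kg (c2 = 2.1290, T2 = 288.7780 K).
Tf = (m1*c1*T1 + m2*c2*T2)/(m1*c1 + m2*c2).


num = 15550.3615
den = 49.2287
Tf = 315.8797 K

315.8797 K


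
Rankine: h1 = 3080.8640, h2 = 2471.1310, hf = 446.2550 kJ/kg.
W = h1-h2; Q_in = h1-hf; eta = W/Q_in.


W = 609.7330 kJ/kg
Q_in = 2634.6090 kJ/kg
eta = 0.2314 = 23.1432%

eta = 23.1432%


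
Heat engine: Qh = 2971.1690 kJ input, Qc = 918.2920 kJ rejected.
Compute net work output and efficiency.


W = 2971.1690 - 918.2920 = 2052.8770 kJ
eta = 2052.8770 / 2971.1690 = 0.6909 = 69.0932%

W = 2052.8770 kJ, eta = 69.0932%


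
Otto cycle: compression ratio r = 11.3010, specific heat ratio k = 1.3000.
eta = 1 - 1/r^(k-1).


r^(k-1) = 2.0698
eta = 1 - 1/2.0698 = 0.5169 = 51.6869%

51.6869%


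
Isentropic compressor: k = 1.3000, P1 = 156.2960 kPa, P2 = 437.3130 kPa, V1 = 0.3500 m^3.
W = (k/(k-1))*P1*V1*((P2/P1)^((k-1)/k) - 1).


(k-1)/k = 0.2308
(P2/P1)^exp = 1.2680
W = 4.3333 * 156.2960 * 0.3500 * (1.2680 - 1) = 63.5282 kJ

63.5282 kJ


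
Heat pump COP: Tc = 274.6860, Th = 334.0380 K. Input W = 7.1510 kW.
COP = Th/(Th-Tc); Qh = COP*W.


COP = 334.0380 / 59.3520 = 5.6281
Qh = 5.6281 * 7.1510 = 40.2464 kW

COP = 5.6281, Qh = 40.2464 kW


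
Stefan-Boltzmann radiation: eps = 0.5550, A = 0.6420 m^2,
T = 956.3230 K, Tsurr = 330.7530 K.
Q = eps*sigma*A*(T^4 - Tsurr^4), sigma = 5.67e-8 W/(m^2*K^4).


T^4 = 8.3641e+11
Tsurr^4 = 1.1968e+10
Q = 0.5550 * 5.67e-8 * 0.6420 * 8.2444e+11 = 16655.9898 W

16655.9898 W


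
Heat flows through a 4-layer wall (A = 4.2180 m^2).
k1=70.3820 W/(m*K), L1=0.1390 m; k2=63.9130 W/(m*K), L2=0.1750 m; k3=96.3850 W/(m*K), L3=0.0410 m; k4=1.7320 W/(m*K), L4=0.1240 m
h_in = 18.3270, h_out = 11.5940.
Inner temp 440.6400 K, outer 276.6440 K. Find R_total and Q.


R_conv_in = 1/(18.3270*4.2180) = 0.0129
R_1 = 0.1390/(70.3820*4.2180) = 0.0005
R_2 = 0.1750/(63.9130*4.2180) = 0.0006
R_3 = 0.0410/(96.3850*4.2180) = 0.0001
R_4 = 0.1240/(1.7320*4.2180) = 0.0170
R_conv_out = 1/(11.5940*4.2180) = 0.0204
R_total = 0.0516 K/W
Q = 163.9960 / 0.0516 = 3179.6932 W

R_total = 0.0516 K/W, Q = 3179.6932 W


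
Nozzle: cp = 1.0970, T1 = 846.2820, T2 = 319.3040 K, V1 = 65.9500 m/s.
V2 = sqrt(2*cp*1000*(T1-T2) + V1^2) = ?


dT = 526.9780 K
2*cp*1000*dT = 1156189.7320
V1^2 = 4349.4025
V2 = sqrt(1160539.1345) = 1077.2832 m/s

1077.2832 m/s


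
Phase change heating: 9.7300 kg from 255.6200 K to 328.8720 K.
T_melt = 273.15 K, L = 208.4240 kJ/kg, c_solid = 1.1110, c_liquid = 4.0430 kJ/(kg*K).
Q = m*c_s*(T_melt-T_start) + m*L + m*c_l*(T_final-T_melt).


Q1 (sensible, solid) = 9.7300 * 1.1110 * 17.5300 = 189.4998 kJ
Q2 (latent) = 9.7300 * 208.4240 = 2027.9655 kJ
Q3 (sensible, liquid) = 9.7300 * 4.0430 * 55.7220 = 2192.0138 kJ
Q_total = 4409.4791 kJ

4409.4791 kJ


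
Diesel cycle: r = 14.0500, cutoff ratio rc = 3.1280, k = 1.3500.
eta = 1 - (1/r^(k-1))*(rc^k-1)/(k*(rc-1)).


r^(k-1) = 2.5217
rc^k = 4.6624
eta = 0.4944 = 49.4438%

49.4438%


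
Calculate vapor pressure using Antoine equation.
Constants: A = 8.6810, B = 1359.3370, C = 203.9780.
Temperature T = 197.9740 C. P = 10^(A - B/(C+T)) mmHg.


C+T = 401.9520
B/(C+T) = 3.3818
log10(P) = 8.6810 - 3.3818 = 5.2992
P = 10^5.2992 = 199141.0877 mmHg

199141.0877 mmHg


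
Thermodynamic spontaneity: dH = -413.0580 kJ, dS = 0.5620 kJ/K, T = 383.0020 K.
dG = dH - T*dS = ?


T*dS = 383.0020 * 0.5620 = 215.2471 kJ
dG = -413.0580 - 215.2471 = -628.3051 kJ (spontaneous)

dG = -628.3051 kJ, spontaneous


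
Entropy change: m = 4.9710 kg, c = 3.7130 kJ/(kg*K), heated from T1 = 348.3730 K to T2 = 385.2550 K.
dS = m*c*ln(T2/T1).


T2/T1 = 1.1059
ln(T2/T1) = 0.1006
dS = 4.9710 * 3.7130 * 0.1006 = 1.8574 kJ/K

1.8574 kJ/K


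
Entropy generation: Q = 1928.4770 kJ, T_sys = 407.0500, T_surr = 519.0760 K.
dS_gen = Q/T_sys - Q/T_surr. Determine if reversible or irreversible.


dS_sys = 1928.4770/407.0500 = 4.7377 kJ/K
dS_surr = -1928.4770/519.0760 = -3.7152 kJ/K
dS_gen = 4.7377 - 3.7152 = 1.0225 kJ/K (irreversible)

dS_gen = 1.0225 kJ/K, irreversible


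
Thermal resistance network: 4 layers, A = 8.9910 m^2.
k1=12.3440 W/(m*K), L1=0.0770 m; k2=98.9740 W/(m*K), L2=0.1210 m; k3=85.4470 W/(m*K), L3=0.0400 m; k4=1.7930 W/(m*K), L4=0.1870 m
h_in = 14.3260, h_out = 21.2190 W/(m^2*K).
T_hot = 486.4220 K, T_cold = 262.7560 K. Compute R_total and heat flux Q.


R_conv_in = 1/(14.3260*8.9910) = 0.0078
R_1 = 0.0770/(12.3440*8.9910) = 0.0007
R_2 = 0.1210/(98.9740*8.9910) = 0.0001
R_3 = 0.0400/(85.4470*8.9910) = 5.2066e-05
R_4 = 0.1870/(1.7930*8.9910) = 0.0116
R_conv_out = 1/(21.2190*8.9910) = 0.0052
R_total = 0.0255 K/W
Q = 223.6660 / 0.0255 = 8775.6854 W

R_total = 0.0255 K/W, Q = 8775.6854 W


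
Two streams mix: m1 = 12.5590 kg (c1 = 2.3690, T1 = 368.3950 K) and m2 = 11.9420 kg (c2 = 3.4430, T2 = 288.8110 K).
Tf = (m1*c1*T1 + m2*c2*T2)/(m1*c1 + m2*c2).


num = 22835.4293
den = 70.8686
Tf = 322.2222 K

322.2222 K


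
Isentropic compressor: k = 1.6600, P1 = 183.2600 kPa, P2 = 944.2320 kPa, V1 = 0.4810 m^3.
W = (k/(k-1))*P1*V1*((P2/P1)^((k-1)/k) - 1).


(k-1)/k = 0.3976
(P2/P1)^exp = 1.9191
W = 2.5152 * 183.2600 * 0.4810 * (1.9191 - 1) = 203.7610 kJ

203.7610 kJ


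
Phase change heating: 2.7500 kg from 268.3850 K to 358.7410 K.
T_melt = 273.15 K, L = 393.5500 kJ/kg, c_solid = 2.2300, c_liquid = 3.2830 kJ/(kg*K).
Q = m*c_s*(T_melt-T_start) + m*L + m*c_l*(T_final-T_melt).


Q1 (sensible, solid) = 2.7500 * 2.2300 * 4.7650 = 29.2214 kJ
Q2 (latent) = 2.7500 * 393.5500 = 1082.2625 kJ
Q3 (sensible, liquid) = 2.7500 * 3.2830 * 85.5910 = 772.7369 kJ
Q_total = 1884.2208 kJ

1884.2208 kJ


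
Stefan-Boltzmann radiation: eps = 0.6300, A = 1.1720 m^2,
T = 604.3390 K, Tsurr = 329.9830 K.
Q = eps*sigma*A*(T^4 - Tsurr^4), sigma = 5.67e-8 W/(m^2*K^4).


T^4 = 1.3339e+11
Tsurr^4 = 1.1857e+10
Q = 0.6300 * 5.67e-8 * 1.1720 * 1.2153e+11 = 5087.9802 W

5087.9802 W


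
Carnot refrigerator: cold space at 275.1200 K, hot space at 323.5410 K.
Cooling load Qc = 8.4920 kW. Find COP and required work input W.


COP = 275.1200 / 48.4210 = 5.6818
W = 8.4920 / 5.6818 = 1.4946 kW

COP = 5.6818, W = 1.4946 kW


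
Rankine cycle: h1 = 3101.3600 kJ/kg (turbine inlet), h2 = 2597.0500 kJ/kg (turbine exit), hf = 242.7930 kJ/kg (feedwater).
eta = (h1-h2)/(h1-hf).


W = 504.3100 kJ/kg
Q_in = 2858.5670 kJ/kg
eta = 0.1764 = 17.6421%

eta = 17.6421%


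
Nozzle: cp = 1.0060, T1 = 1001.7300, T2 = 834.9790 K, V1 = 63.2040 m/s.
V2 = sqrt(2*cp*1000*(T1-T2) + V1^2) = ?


dT = 166.7510 K
2*cp*1000*dT = 335503.0120
V1^2 = 3994.7456
V2 = sqrt(339497.7576) = 582.6644 m/s

582.6644 m/s


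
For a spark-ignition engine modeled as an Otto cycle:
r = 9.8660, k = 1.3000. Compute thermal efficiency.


r^(k-1) = 1.9872
eta = 1 - 1/1.9872 = 0.4968 = 49.6780%

49.6780%


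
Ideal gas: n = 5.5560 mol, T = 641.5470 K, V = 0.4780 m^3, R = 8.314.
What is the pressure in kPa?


P = nRT/V = 5.5560 * 8.314 * 641.5470 / 0.4780
= 29634.7137 / 0.4780 = 61997.3090 Pa = 61.9973 kPa

61.9973 kPa


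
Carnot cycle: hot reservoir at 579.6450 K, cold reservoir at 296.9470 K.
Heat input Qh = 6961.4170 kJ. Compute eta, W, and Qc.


eta = 1 - 296.9470/579.6450 = 0.4877
W = 0.4877 * 6961.4170 = 3395.1447 kJ
Qc = 6961.4170 - 3395.1447 = 3566.2723 kJ

eta = 48.7709%, W = 3395.1447 kJ, Qc = 3566.2723 kJ


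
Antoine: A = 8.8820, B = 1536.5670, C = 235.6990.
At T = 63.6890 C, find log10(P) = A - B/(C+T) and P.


C+T = 299.3880
B/(C+T) = 5.1324
log10(P) = 8.8820 - 5.1324 = 3.7496
P = 10^3.7496 = 5618.7536 mmHg

5618.7536 mmHg


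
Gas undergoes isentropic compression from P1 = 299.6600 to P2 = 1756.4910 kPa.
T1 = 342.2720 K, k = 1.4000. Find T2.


(k-1)/k = 0.2857
(P2/P1)^exp = 1.6574
T2 = 342.2720 * 1.6574 = 567.2896 K

567.2896 K


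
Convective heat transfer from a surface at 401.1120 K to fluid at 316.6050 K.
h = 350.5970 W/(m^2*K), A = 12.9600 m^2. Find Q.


dT = 84.5070 K
Q = 350.5970 * 12.9600 * 84.5070 = 383977.5928 W

383977.5928 W


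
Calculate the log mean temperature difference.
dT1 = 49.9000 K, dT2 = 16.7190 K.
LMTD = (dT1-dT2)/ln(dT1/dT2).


dT1/dT2 = 2.9846
ln(dT1/dT2) = 1.0935
LMTD = 33.1810 / 1.0935 = 30.3445 K

30.3445 K


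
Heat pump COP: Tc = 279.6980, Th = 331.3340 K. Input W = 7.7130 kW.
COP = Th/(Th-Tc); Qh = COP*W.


COP = 331.3340 / 51.6360 = 6.4167
Qh = 6.4167 * 7.7130 = 49.4922 kW

COP = 6.4167, Qh = 49.4922 kW


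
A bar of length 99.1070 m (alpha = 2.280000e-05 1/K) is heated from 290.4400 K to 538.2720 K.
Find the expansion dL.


dT = 247.8320 K
dL = 2.280000e-05 * 99.1070 * 247.8320 = 0.560011 m
L_final = 99.667011 m

dL = 0.560011 m


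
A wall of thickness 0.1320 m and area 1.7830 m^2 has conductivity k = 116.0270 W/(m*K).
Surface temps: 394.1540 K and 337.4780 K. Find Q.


dT = 56.6760 K
Q = 116.0270 * 1.7830 * 56.6760 / 0.1320 = 88825.0922 W

88825.0922 W


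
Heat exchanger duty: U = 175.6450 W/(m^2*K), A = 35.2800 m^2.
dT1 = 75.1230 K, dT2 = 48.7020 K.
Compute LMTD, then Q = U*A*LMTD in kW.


LMTD = 60.9612 K
Q = 175.6450 * 35.2800 * 60.9612 = 377761.7878 W = 377.7618 kW

377.7618 kW


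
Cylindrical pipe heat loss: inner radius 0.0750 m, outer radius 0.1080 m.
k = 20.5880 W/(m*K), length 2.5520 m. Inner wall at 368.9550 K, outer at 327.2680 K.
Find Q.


dT = 41.6870 K
ln(ro/ri) = 0.3646
Q = 2*pi*20.5880*2.5520*41.6870 / 0.3646 = 37740.4717 W

37740.4717 W


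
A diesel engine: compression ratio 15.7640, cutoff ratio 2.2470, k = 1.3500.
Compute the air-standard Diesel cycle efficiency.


r^(k-1) = 2.6253
rc^k = 2.9831
eta = 0.5513 = 55.1300%

55.1300%


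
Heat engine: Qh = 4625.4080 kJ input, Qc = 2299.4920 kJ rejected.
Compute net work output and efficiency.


W = 4625.4080 - 2299.4920 = 2325.9160 kJ
eta = 2325.9160 / 4625.4080 = 0.5029 = 50.2856%

W = 2325.9160 kJ, eta = 50.2856%


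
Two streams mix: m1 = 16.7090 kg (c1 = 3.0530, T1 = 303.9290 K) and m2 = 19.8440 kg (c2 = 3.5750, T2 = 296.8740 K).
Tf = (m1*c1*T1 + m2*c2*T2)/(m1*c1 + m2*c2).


num = 36565.1259
den = 121.9549
Tf = 299.8250 K

299.8250 K


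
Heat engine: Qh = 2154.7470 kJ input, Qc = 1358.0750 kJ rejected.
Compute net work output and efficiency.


W = 2154.7470 - 1358.0750 = 796.6720 kJ
eta = 796.6720 / 2154.7470 = 0.3697 = 36.9729%

W = 796.6720 kJ, eta = 36.9729%


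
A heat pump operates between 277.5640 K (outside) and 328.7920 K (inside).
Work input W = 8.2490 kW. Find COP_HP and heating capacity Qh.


COP = 328.7920 / 51.2280 = 6.4182
Qh = 6.4182 * 8.2490 = 52.9438 kW

COP = 6.4182, Qh = 52.9438 kW


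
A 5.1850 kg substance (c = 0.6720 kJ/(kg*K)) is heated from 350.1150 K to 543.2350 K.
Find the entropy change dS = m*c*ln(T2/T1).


T2/T1 = 1.5516
ln(T2/T1) = 0.4393
dS = 5.1850 * 0.6720 * 0.4393 = 1.5306 kJ/K

1.5306 kJ/K


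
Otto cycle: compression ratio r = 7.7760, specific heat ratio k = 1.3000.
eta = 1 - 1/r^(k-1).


r^(k-1) = 1.8502
eta = 1 - 1/1.8502 = 0.4595 = 45.9528%

45.9528%


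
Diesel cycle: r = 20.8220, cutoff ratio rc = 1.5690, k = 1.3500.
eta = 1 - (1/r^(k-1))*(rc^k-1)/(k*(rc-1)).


r^(k-1) = 2.8939
rc^k = 1.8369
eta = 0.6235 = 62.3507%

62.3507%


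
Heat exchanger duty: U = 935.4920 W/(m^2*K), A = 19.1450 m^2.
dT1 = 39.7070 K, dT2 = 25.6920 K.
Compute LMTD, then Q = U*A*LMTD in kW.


LMTD = 32.1926 K
Q = 935.4920 * 19.1450 * 32.1926 = 576570.1593 W = 576.5702 kW

576.5702 kW


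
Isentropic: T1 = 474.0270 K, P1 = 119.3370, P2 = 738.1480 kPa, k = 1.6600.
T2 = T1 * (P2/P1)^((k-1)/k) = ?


(k-1)/k = 0.3976
(P2/P1)^exp = 2.0637
T2 = 474.0270 * 2.0637 = 978.2357 K

978.2357 K


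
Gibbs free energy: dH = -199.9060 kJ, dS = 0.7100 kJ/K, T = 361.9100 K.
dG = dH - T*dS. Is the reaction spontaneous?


T*dS = 361.9100 * 0.7100 = 256.9561 kJ
dG = -199.9060 - 256.9561 = -456.8621 kJ (spontaneous)

dG = -456.8621 kJ, spontaneous


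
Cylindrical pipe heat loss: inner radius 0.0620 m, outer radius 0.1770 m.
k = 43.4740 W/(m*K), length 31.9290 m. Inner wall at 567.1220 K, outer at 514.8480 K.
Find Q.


dT = 52.2740 K
ln(ro/ri) = 1.0490
Q = 2*pi*43.4740*31.9290*52.2740 / 1.0490 = 434608.9621 W

434608.9621 W


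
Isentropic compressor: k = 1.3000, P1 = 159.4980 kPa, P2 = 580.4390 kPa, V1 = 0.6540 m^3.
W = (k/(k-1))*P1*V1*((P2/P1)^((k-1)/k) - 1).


(k-1)/k = 0.2308
(P2/P1)^exp = 1.3473
W = 4.3333 * 159.4980 * 0.6540 * (1.3473 - 1) = 156.9822 kJ

156.9822 kJ


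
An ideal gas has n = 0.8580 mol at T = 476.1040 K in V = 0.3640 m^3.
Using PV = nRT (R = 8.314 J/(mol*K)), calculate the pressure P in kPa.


P = nRT/V = 0.8580 * 8.314 * 476.1040 / 0.3640
= 3396.2460 / 0.3640 = 9330.3461 Pa = 9.3303 kPa

9.3303 kPa


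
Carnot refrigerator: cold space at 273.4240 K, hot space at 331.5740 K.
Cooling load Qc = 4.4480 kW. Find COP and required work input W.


COP = 273.4240 / 58.1500 = 4.7020
W = 4.4480 / 4.7020 = 0.9460 kW

COP = 4.7020, W = 0.9460 kW


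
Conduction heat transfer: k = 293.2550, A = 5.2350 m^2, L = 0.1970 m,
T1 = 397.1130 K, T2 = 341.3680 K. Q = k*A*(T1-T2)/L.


dT = 55.7450 K
Q = 293.2550 * 5.2350 * 55.7450 / 0.1970 = 434411.9917 W

434411.9917 W


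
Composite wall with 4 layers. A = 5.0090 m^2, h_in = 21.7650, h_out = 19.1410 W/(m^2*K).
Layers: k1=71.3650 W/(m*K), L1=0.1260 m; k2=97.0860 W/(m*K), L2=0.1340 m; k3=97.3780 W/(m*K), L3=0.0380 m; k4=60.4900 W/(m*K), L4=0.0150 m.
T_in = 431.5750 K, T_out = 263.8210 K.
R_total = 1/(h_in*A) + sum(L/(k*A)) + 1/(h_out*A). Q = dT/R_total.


R_conv_in = 1/(21.7650*5.0090) = 0.0092
R_1 = 0.1260/(71.3650*5.0090) = 0.0004
R_2 = 0.1340/(97.0860*5.0090) = 0.0003
R_3 = 0.0380/(97.3780*5.0090) = 7.7906e-05
R_4 = 0.0150/(60.4900*5.0090) = 4.9506e-05
R_conv_out = 1/(19.1410*5.0090) = 0.0104
R_total = 0.0204 K/W
Q = 167.7540 / 0.0204 = 8240.2024 W

R_total = 0.0204 K/W, Q = 8240.2024 W


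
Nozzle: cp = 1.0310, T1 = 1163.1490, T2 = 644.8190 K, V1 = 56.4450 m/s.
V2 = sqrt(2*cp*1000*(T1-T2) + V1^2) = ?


dT = 518.3300 K
2*cp*1000*dT = 1068796.4600
V1^2 = 3186.0380
V2 = sqrt(1071982.4980) = 1035.3659 m/s

1035.3659 m/s


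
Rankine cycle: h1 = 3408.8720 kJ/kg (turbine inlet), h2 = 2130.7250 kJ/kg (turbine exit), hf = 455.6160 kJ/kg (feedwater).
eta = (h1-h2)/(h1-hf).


W = 1278.1470 kJ/kg
Q_in = 2953.2560 kJ/kg
eta = 0.4328 = 43.2792%

eta = 43.2792%


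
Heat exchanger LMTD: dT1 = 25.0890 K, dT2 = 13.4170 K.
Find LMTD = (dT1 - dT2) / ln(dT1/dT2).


dT1/dT2 = 1.8699
ln(dT1/dT2) = 0.6259
LMTD = 11.6720 / 0.6259 = 18.6481 K

18.6481 K


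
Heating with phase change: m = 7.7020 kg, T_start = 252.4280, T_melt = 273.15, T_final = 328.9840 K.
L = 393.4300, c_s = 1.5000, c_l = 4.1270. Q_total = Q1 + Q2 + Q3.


Q1 (sensible, solid) = 7.7020 * 1.5000 * 20.7220 = 239.4013 kJ
Q2 (latent) = 7.7020 * 393.4300 = 3030.1979 kJ
Q3 (sensible, liquid) = 7.7020 * 4.1270 * 55.8340 = 1774.7481 kJ
Q_total = 5044.3472 kJ

5044.3472 kJ


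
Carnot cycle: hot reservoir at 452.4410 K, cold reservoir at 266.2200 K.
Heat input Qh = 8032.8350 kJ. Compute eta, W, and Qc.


eta = 1 - 266.2200/452.4410 = 0.4116
W = 0.4116 * 8032.8350 = 3306.2489 kJ
Qc = 8032.8350 - 3306.2489 = 4726.5861 kJ

eta = 41.1592%, W = 3306.2489 kJ, Qc = 4726.5861 kJ


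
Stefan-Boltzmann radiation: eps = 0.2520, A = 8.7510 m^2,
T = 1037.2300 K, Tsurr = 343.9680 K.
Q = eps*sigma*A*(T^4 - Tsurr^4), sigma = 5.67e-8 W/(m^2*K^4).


T^4 = 1.1574e+12
Tsurr^4 = 1.3998e+10
Q = 0.2520 * 5.67e-8 * 8.7510 * 1.1434e+12 = 142974.0307 W

142974.0307 W


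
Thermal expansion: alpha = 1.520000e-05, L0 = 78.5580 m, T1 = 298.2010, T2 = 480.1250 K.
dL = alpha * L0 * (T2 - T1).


dT = 181.9240 K
dL = 1.520000e-05 * 78.5580 * 181.9240 = 0.217232 m
L_final = 78.775232 m

dL = 0.217232 m


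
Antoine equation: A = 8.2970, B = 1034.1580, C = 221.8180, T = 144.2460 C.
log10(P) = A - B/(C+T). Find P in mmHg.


C+T = 366.0640
B/(C+T) = 2.8251
log10(P) = 8.2970 - 2.8251 = 5.4719
P = 10^5.4719 = 296432.4176 mmHg

296432.4176 mmHg


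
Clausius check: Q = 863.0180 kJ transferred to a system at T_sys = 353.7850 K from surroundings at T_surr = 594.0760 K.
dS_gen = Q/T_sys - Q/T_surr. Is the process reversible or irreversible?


dS_sys = 863.0180/353.7850 = 2.4394 kJ/K
dS_surr = -863.0180/594.0760 = -1.4527 kJ/K
dS_gen = 2.4394 - 1.4527 = 0.9867 kJ/K (irreversible)

dS_gen = 0.9867 kJ/K, irreversible


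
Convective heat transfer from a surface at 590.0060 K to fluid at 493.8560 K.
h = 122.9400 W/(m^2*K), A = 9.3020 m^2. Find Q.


dT = 96.1500 K
Q = 122.9400 * 9.3020 * 96.1500 = 109955.9747 W

109955.9747 W


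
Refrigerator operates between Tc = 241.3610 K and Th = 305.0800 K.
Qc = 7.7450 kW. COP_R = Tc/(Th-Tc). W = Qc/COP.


COP = 241.3610 / 63.7190 = 3.7879
W = 7.7450 / 3.7879 = 2.0447 kW

COP = 3.7879, W = 2.0447 kW


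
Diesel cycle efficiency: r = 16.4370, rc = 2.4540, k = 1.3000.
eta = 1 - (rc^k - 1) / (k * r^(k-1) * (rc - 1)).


r^(k-1) = 2.3160
rc^k = 3.2125
eta = 0.4946 = 49.4618%

49.4618%


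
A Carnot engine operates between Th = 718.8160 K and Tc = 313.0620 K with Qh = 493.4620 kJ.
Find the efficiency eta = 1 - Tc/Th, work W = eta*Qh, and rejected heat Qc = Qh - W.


eta = 1 - 313.0620/718.8160 = 0.5645
W = 0.5645 * 493.4620 = 278.5472 kJ
Qc = 493.4620 - 278.5472 = 214.9148 kJ

eta = 56.4475%, W = 278.5472 kJ, Qc = 214.9148 kJ


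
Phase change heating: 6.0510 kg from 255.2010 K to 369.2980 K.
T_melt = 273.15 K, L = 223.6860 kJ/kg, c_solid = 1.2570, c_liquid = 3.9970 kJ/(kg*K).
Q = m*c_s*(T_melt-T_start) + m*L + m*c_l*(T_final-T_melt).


Q1 (sensible, solid) = 6.0510 * 1.2570 * 17.9490 = 136.5220 kJ
Q2 (latent) = 6.0510 * 223.6860 = 1353.5240 kJ
Q3 (sensible, liquid) = 6.0510 * 3.9970 * 96.1480 = 2325.4208 kJ
Q_total = 3815.4668 kJ

3815.4668 kJ


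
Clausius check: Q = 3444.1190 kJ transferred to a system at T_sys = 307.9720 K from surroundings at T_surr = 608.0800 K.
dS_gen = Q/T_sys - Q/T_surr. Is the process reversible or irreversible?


dS_sys = 3444.1190/307.9720 = 11.1832 kJ/K
dS_surr = -3444.1190/608.0800 = -5.6639 kJ/K
dS_gen = 11.1832 - 5.6639 = 5.5193 kJ/K (irreversible)

dS_gen = 5.5193 kJ/K, irreversible


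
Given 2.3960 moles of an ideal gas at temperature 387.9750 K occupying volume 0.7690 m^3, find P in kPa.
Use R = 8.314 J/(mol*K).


P = nRT/V = 2.3960 * 8.314 * 387.9750 / 0.7690
= 7728.5955 / 0.7690 = 10050.1892 Pa = 10.0502 kPa

10.0502 kPa


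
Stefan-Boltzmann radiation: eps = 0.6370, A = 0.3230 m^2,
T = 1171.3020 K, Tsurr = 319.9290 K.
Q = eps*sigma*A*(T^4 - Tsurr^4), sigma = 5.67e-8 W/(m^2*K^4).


T^4 = 1.8822e+12
Tsurr^4 = 1.0476e+10
Q = 0.6370 * 5.67e-8 * 0.3230 * 1.8718e+12 = 21836.1738 W

21836.1738 W


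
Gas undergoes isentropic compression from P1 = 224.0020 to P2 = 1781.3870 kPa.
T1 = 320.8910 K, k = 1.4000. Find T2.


(k-1)/k = 0.2857
(P2/P1)^exp = 1.8084
T2 = 320.8910 * 1.8084 = 580.2900 K

580.2900 K


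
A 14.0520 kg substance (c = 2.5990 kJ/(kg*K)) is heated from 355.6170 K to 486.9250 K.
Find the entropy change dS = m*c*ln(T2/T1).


T2/T1 = 1.3692
ln(T2/T1) = 0.3143
dS = 14.0520 * 2.5990 * 0.3143 = 11.4770 kJ/K

11.4770 kJ/K


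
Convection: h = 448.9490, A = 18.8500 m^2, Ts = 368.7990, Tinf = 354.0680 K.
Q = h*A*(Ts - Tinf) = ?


dT = 14.7310 K
Q = 448.9490 * 18.8500 * 14.7310 = 124663.8665 W

124663.8665 W


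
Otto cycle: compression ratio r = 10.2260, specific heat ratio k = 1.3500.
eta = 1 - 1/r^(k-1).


r^(k-1) = 2.2563
eta = 1 - 1/2.2563 = 0.5568 = 55.6797%

55.6797%


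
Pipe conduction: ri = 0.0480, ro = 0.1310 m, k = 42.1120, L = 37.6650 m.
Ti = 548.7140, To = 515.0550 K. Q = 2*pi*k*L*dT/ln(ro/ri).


dT = 33.6590 K
ln(ro/ri) = 1.0040
Q = 2*pi*42.1120*37.6650*33.6590 / 1.0040 = 334112.5578 W

334112.5578 W


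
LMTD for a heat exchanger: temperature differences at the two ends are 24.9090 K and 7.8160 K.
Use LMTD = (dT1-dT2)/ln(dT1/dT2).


dT1/dT2 = 3.1869
ln(dT1/dT2) = 1.1591
LMTD = 17.0930 / 1.1591 = 14.7473 K

14.7473 K


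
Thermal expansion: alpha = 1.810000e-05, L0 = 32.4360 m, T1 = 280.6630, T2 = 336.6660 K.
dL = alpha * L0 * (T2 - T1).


dT = 56.0030 K
dL = 1.810000e-05 * 32.4360 * 56.0030 = 0.032879 m
L_final = 32.468879 m

dL = 0.032879 m


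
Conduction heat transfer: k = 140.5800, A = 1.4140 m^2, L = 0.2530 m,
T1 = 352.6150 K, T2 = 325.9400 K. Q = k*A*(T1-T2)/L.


dT = 26.6750 K
Q = 140.5800 * 1.4140 * 26.6750 / 0.2530 = 20958.3387 W

20958.3387 W


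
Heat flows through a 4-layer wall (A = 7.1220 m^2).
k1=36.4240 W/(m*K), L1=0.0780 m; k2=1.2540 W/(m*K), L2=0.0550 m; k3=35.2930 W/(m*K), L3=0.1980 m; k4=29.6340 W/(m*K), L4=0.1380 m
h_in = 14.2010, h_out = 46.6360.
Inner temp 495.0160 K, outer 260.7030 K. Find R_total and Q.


R_conv_in = 1/(14.2010*7.1220) = 0.0099
R_1 = 0.0780/(36.4240*7.1220) = 0.0003
R_2 = 0.0550/(1.2540*7.1220) = 0.0062
R_3 = 0.1980/(35.2930*7.1220) = 0.0008
R_4 = 0.1380/(29.6340*7.1220) = 0.0007
R_conv_out = 1/(46.6360*7.1220) = 0.0030
R_total = 0.0208 K/W
Q = 234.3130 / 0.0208 = 11265.7535 W

R_total = 0.0208 K/W, Q = 11265.7535 W


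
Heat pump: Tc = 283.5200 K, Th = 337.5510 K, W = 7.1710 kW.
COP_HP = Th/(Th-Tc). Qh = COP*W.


COP = 337.5510 / 54.0310 = 6.2474
Qh = 6.2474 * 7.1710 = 44.7998 kW

COP = 6.2474, Qh = 44.7998 kW


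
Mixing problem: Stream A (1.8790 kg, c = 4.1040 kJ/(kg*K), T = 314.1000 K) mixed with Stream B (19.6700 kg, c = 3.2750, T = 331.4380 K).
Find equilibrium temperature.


num = 23773.1431
den = 72.1307
Tf = 329.5844 K

329.5844 K


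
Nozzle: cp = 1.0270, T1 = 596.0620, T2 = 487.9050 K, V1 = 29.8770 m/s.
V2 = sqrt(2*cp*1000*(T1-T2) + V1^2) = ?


dT = 108.1570 K
2*cp*1000*dT = 222154.4780
V1^2 = 892.6351
V2 = sqrt(223047.1131) = 472.2786 m/s

472.2786 m/s


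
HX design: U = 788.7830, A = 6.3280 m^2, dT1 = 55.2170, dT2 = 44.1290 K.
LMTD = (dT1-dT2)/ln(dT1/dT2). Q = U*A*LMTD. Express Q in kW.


LMTD = 49.4661 K
Q = 788.7830 * 6.3280 * 49.4661 = 246905.7991 W = 246.9058 kW

246.9058 kW


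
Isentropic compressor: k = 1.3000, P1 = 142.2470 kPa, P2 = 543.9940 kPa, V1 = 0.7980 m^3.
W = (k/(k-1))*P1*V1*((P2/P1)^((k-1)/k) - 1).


(k-1)/k = 0.2308
(P2/P1)^exp = 1.3628
W = 4.3333 * 142.2470 * 0.7980 * (1.3628 - 1) = 178.4619 kJ

178.4619 kJ


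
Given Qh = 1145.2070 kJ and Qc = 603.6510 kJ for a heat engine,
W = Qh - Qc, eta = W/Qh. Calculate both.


W = 1145.2070 - 603.6510 = 541.5560 kJ
eta = 541.5560 / 1145.2070 = 0.4729 = 47.2889%

W = 541.5560 kJ, eta = 47.2889%


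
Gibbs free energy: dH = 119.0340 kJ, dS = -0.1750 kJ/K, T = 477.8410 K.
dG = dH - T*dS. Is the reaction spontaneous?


T*dS = 477.8410 * -0.1750 = -83.6222 kJ
dG = 119.0340 + 83.6222 = 202.6562 kJ (non-spontaneous)

dG = 202.6562 kJ, non-spontaneous


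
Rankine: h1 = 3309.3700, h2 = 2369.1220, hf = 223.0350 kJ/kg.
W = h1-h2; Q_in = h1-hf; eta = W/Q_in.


W = 940.2480 kJ/kg
Q_in = 3086.3350 kJ/kg
eta = 0.3046 = 30.4649%

eta = 30.4649%


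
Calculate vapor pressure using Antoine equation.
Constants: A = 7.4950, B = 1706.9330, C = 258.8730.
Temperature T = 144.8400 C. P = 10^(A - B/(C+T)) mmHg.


C+T = 403.7130
B/(C+T) = 4.2281
log10(P) = 7.4950 - 4.2281 = 3.2669
P = 10^3.2669 = 1848.9054 mmHg

1848.9054 mmHg


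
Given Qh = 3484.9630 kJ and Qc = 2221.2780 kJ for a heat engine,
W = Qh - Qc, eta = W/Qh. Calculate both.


W = 3484.9630 - 2221.2780 = 1263.6850 kJ
eta = 1263.6850 / 3484.9630 = 0.3626 = 36.2611%

W = 1263.6850 kJ, eta = 36.2611%


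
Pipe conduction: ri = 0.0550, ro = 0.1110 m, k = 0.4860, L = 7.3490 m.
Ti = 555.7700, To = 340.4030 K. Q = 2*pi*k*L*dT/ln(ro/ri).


dT = 215.3670 K
ln(ro/ri) = 0.7022
Q = 2*pi*0.4860*7.3490*215.3670 / 0.7022 = 6882.7907 W

6882.7907 W


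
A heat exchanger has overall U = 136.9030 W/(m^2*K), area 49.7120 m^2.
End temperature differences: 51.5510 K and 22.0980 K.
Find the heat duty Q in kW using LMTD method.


LMTD = 34.7698 K
Q = 136.9030 * 49.7120 * 34.7698 = 236633.9222 W = 236.6339 kW

236.6339 kW


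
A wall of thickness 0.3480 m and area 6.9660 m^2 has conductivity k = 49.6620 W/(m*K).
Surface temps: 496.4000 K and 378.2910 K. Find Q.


dT = 118.1090 K
Q = 49.6620 * 6.9660 * 118.1090 / 0.3480 = 117411.7130 W

117411.7130 W


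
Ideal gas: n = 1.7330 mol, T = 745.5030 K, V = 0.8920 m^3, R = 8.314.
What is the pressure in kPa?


P = nRT/V = 1.7330 * 8.314 * 745.5030 / 0.8920
= 10741.3280 / 0.8920 = 12041.8475 Pa = 12.0418 kPa

12.0418 kPa


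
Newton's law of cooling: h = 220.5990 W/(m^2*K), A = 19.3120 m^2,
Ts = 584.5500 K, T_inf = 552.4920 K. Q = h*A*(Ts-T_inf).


dT = 32.0580 K
Q = 220.5990 * 19.3120 * 32.0580 = 136573.7445 W

136573.7445 W


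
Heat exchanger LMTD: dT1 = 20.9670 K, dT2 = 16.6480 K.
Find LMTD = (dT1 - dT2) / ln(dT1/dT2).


dT1/dT2 = 1.2594
ln(dT1/dT2) = 0.2307
LMTD = 4.3190 / 0.2307 = 18.7246 K

18.7246 K


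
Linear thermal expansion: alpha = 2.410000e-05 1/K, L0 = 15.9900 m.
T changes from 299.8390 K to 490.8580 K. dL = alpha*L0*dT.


dT = 191.0190 K
dL = 2.410000e-05 * 15.9900 * 191.0190 = 0.073611 m
L_final = 16.063611 m

dL = 0.073611 m


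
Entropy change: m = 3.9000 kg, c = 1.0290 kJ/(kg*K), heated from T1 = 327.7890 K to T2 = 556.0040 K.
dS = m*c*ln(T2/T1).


T2/T1 = 1.6962
ln(T2/T1) = 0.5284
dS = 3.9000 * 1.0290 * 0.5284 = 2.1205 kJ/K

2.1205 kJ/K


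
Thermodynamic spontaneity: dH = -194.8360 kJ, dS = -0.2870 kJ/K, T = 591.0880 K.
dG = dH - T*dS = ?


T*dS = 591.0880 * -0.2870 = -169.6423 kJ
dG = -194.8360 + 169.6423 = -25.1937 kJ (spontaneous)

dG = -25.1937 kJ, spontaneous


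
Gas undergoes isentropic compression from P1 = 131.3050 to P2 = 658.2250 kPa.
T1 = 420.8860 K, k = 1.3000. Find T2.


(k-1)/k = 0.2308
(P2/P1)^exp = 1.4506
T2 = 420.8860 * 1.4506 = 610.5545 K

610.5545 K


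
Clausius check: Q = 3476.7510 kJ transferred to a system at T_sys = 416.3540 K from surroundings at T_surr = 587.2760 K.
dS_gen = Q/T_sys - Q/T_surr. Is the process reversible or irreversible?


dS_sys = 3476.7510/416.3540 = 8.3505 kJ/K
dS_surr = -3476.7510/587.2760 = -5.9201 kJ/K
dS_gen = 8.3505 - 5.9201 = 2.4303 kJ/K (irreversible)

dS_gen = 2.4303 kJ/K, irreversible


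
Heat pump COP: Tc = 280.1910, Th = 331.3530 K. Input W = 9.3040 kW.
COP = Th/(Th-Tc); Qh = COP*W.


COP = 331.3530 / 51.1620 = 6.4765
Qh = 6.4765 * 9.3040 = 60.2578 kW

COP = 6.4765, Qh = 60.2578 kW


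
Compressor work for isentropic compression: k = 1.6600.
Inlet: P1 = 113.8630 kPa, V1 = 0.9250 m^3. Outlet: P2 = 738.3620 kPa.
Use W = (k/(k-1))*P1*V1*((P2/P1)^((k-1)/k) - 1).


(k-1)/k = 0.3976
(P2/P1)^exp = 2.1028
W = 2.5152 * 113.8630 * 0.9250 * (2.1028 - 1) = 292.1366 kJ

292.1366 kJ


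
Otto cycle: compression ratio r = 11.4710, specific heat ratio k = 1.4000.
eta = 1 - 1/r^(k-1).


r^(k-1) = 2.6536
eta = 1 - 1/2.6536 = 0.6232 = 62.3158%

62.3158%


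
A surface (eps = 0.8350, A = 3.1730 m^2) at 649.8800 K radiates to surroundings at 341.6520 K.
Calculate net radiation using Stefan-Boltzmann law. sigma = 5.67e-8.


T^4 = 1.7837e+11
Tsurr^4 = 1.3625e+10
Q = 0.8350 * 5.67e-8 * 3.1730 * 1.6475e+11 = 24749.3431 W

24749.3431 W


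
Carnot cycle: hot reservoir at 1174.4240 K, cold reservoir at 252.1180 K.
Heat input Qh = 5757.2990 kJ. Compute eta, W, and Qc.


eta = 1 - 252.1180/1174.4240 = 0.7853
W = 0.7853 * 5757.2990 = 4521.3581 kJ
Qc = 5757.2990 - 4521.3581 = 1235.9409 kJ

eta = 78.5326%, W = 4521.3581 kJ, Qc = 1235.9409 kJ


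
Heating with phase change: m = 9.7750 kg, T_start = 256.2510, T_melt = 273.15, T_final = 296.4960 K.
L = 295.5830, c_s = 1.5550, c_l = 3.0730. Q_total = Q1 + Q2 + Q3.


Q1 (sensible, solid) = 9.7750 * 1.5550 * 16.8990 = 256.8669 kJ
Q2 (latent) = 9.7750 * 295.5830 = 2889.3238 kJ
Q3 (sensible, liquid) = 9.7750 * 3.0730 * 23.3460 = 701.2806 kJ
Q_total = 3847.4713 kJ

3847.4713 kJ


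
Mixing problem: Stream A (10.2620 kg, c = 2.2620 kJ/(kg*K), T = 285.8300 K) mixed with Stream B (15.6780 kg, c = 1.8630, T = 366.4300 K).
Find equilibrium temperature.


num = 17337.5992
den = 52.4208
Tf = 330.7392 K

330.7392 K


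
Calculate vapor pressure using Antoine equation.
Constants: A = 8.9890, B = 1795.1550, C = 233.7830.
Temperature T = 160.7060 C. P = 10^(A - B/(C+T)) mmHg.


C+T = 394.4890
B/(C+T) = 4.5506
log10(P) = 8.9890 - 4.5506 = 4.4384
P = 10^4.4384 = 27442.0683 mmHg

27442.0683 mmHg


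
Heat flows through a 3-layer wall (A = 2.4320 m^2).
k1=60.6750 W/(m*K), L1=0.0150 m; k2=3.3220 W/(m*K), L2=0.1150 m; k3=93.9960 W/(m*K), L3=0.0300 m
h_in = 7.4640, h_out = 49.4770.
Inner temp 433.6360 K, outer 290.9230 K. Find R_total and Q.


R_conv_in = 1/(7.4640*2.4320) = 0.0551
R_1 = 0.0150/(60.6750*2.4320) = 0.0001
R_2 = 0.1150/(3.3220*2.4320) = 0.0142
R_3 = 0.0300/(93.9960*2.4320) = 0.0001
R_conv_out = 1/(49.4770*2.4320) = 0.0083
R_total = 0.0779 K/W
Q = 142.7130 / 0.0779 = 1832.7851 W

R_total = 0.0779 K/W, Q = 1832.7851 W


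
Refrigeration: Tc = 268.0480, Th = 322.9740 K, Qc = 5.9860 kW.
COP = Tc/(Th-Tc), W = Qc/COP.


COP = 268.0480 / 54.9260 = 4.8802
W = 5.9860 / 4.8802 = 1.2266 kW

COP = 4.8802, W = 1.2266 kW


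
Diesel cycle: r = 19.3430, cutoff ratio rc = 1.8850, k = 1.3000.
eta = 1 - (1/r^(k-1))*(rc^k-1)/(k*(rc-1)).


r^(k-1) = 2.4320
rc^k = 2.2798
eta = 0.5426 = 54.2583%

54.2583%


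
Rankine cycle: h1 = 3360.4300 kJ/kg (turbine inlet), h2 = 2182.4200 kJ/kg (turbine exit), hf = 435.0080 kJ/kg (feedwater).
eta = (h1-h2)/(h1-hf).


W = 1178.0100 kJ/kg
Q_in = 2925.4220 kJ/kg
eta = 0.4027 = 40.2680%

eta = 40.2680%


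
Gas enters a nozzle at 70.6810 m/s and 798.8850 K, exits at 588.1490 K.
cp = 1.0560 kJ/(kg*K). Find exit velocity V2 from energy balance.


dT = 210.7360 K
2*cp*1000*dT = 445074.4320
V1^2 = 4995.8038
V2 = sqrt(450070.2358) = 670.8727 m/s

670.8727 m/s


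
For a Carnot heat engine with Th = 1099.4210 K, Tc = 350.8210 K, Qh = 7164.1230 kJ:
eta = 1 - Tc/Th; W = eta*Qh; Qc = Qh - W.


eta = 1 - 350.8210/1099.4210 = 0.6809
W = 0.6809 * 7164.1230 = 4878.0790 kJ
Qc = 7164.1230 - 4878.0790 = 2286.0440 kJ

eta = 68.0904%, W = 4878.0790 kJ, Qc = 2286.0440 kJ


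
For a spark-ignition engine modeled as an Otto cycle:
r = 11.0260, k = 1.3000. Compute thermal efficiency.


r^(k-1) = 2.0546
eta = 1 - 1/2.0546 = 0.5133 = 51.3285%

51.3285%


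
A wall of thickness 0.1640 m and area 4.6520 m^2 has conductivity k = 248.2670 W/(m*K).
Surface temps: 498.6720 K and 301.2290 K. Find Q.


dT = 197.4430 K
Q = 248.2670 * 4.6520 * 197.4430 / 0.1640 = 1390453.9032 W

1390453.9032 W


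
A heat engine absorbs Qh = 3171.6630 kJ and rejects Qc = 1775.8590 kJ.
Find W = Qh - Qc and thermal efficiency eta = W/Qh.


W = 3171.6630 - 1775.8590 = 1395.8040 kJ
eta = 1395.8040 / 3171.6630 = 0.4401 = 44.0086%

W = 1395.8040 kJ, eta = 44.0086%


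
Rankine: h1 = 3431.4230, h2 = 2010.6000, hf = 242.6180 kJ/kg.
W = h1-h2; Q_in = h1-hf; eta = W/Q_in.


W = 1420.8230 kJ/kg
Q_in = 3188.8050 kJ/kg
eta = 0.4456 = 44.5566%

eta = 44.5566%


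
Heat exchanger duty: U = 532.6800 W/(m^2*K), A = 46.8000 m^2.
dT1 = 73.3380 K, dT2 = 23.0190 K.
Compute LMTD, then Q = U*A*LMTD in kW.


LMTD = 43.4249 K
Q = 532.6800 * 46.8000 * 43.4249 = 1082557.9451 W = 1082.5579 kW

1082.5579 kW


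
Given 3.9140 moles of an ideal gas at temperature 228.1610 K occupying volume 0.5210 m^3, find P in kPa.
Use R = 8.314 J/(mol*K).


P = nRT/V = 3.9140 * 8.314 * 228.1610 / 0.5210
= 7424.5862 / 0.5210 = 14250.6453 Pa = 14.2506 kPa

14.2506 kPa


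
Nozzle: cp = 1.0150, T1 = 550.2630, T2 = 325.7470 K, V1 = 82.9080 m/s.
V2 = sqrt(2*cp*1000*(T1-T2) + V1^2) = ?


dT = 224.5160 K
2*cp*1000*dT = 455767.4800
V1^2 = 6873.7365
V2 = sqrt(462641.2165) = 680.1773 m/s

680.1773 m/s


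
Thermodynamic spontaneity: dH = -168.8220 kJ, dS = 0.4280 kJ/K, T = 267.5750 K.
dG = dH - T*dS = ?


T*dS = 267.5750 * 0.4280 = 114.5221 kJ
dG = -168.8220 - 114.5221 = -283.3441 kJ (spontaneous)

dG = -283.3441 kJ, spontaneous


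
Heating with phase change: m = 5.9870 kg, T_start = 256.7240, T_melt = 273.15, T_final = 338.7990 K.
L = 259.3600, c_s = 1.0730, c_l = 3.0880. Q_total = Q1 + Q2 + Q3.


Q1 (sensible, solid) = 5.9870 * 1.0730 * 16.4260 = 105.5215 kJ
Q2 (latent) = 5.9870 * 259.3600 = 1552.7883 kJ
Q3 (sensible, liquid) = 5.9870 * 3.0880 * 65.6490 = 1213.7093 kJ
Q_total = 2872.0190 kJ

2872.0190 kJ


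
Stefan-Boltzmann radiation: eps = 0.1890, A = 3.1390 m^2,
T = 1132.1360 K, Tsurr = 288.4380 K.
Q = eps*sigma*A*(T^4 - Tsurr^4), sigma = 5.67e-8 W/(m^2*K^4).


T^4 = 1.6428e+12
Tsurr^4 = 6.9217e+09
Q = 0.1890 * 5.67e-8 * 3.1390 * 1.6359e+12 = 55029.6729 W

55029.6729 W


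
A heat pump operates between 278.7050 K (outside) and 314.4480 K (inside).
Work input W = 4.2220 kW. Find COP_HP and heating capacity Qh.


COP = 314.4480 / 35.7430 = 8.7975
Qh = 8.7975 * 4.2220 = 37.1429 kW

COP = 8.7975, Qh = 37.1429 kW


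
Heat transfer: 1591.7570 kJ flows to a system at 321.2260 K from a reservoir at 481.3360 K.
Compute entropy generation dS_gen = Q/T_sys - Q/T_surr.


dS_sys = 1591.7570/321.2260 = 4.9553 kJ/K
dS_surr = -1591.7570/481.3360 = -3.3070 kJ/K
dS_gen = 4.9553 - 3.3070 = 1.6483 kJ/K (irreversible)

dS_gen = 1.6483 kJ/K, irreversible


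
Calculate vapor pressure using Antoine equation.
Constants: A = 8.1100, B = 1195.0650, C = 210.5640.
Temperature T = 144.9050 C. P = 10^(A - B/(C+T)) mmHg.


C+T = 355.4690
B/(C+T) = 3.3619
log10(P) = 8.1100 - 3.3619 = 4.7481
P = 10^4.7481 = 55983.6572 mmHg

55983.6572 mmHg


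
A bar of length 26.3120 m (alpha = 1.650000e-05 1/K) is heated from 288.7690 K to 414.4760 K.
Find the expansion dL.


dT = 125.7070 K
dL = 1.650000e-05 * 26.3120 * 125.7070 = 0.054575 m
L_final = 26.366575 m

dL = 0.054575 m


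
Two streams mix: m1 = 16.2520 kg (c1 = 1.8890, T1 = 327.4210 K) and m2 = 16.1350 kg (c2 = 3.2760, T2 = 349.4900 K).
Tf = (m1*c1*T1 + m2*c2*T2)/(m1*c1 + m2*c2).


num = 28525.2672
den = 83.5583
Tf = 341.3817 K

341.3817 K


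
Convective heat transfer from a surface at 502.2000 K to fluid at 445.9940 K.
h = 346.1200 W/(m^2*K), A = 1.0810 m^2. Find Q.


dT = 56.2060 K
Q = 346.1200 * 1.0810 * 56.2060 = 21029.7964 W

21029.7964 W


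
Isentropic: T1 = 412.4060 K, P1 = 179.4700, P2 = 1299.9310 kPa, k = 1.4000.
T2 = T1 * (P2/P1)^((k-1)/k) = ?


(k-1)/k = 0.2857
(P2/P1)^exp = 1.7607
T2 = 412.4060 * 1.7607 = 726.1374 K

726.1374 K
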